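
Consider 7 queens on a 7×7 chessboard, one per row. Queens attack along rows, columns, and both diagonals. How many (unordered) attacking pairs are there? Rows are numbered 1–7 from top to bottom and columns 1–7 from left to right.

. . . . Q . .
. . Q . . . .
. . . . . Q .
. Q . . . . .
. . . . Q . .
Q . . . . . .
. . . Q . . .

Same column: (1,5)–(5,5) (column 5).
Same diagonal: (1,5)–(4,2) (|1−4| = |5−2| = 3).
Total attacking pairs: 2.

2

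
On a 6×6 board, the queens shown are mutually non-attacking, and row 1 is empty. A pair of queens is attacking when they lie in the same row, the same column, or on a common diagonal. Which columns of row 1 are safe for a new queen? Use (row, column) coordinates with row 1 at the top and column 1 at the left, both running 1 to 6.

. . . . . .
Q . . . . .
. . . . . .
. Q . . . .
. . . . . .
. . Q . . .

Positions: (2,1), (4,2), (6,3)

(2,1) attacks row 1 at column 1 and diagonals 2.
(4,2) attacks row 1 at column 2 and diagonals 5.
(6,3) attacks row 1 at column 3.
Attacked columns: {1, 2, 3, 5}. Safe: {4, 6}.

columns 4, 6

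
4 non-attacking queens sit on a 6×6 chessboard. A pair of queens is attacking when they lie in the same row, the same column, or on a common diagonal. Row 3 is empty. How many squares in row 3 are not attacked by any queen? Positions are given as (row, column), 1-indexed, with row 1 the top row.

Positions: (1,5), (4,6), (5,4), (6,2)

(1,5) attacks row 3 at column 5 and diagonals 3.
(4,6) attacks row 3 at column 6 and diagonals 5.
(5,4) attacks row 3 at column 4 and diagonals 2, 6.
(6,2) attacks row 3 at column 2 and diagonals 5.
Attacked columns: {2, 3, 4, 5, 6}. Safe: {1}.

1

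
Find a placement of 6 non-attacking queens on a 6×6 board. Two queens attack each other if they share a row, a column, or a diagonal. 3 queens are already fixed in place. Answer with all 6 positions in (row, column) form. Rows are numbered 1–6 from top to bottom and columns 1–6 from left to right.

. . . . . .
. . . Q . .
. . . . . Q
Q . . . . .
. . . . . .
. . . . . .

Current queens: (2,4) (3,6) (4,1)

(1,2) (2,4) (3,6) (4,1) (5,3) (6,5)

Row 1: attacked by (2,4)→{3,4,5}; (3,6)→{4,6}; (4,1)→{1,4}. Safe: 2. Place at column 2.
Row 5: attacked by (1,2)→{2,6}; (2,4)→{1,4}; (3,6)→{4,6}; (4,1)→{1,2}. Safe: 3, 5. Place at column 3.
Row 6: attacked by (1,2)→{2}; (2,4)→{4}; (3,6)→{3,6}; (4,1)→{1,3}; (5,3)→{2,3,4}. Safe: 5. Place at column 5.
Columns [2, 4, 6, 1, 3, 5], r−c [-1, -2, -3, 3, 2, 1], r+c [3, 6, 9, 5, 8, 11] are all distinct, so no two queens attack.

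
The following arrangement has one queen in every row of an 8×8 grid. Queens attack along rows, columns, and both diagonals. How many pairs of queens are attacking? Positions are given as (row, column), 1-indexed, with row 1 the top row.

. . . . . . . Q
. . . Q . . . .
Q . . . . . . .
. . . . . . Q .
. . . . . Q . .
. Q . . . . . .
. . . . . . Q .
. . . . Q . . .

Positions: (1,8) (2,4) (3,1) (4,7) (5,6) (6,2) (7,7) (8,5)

Same column: (4,7)–(7,7) (column 7).
Same diagonal: (4,7)–(5,6) (|4−5| = |7−6| = 1).
Total attacking pairs: 2.

2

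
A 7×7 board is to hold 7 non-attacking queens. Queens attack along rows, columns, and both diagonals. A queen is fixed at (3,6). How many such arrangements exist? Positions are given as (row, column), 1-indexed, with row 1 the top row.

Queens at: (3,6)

6

Branch on row 1: col 1 → 0; col 2 → 1; col 3 → 2; col 5 → 2; col 7 → 1.
Sum: 0 + 1 + 2 + 2 + 1 = 6.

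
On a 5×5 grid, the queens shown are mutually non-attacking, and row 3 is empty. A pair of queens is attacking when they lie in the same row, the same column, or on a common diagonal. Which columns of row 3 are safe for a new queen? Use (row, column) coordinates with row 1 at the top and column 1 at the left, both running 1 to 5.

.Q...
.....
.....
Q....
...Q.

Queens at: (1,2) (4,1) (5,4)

(1,2) attacks row 3 at column 2 and diagonals 4.
(4,1) attacks row 3 at column 1 and diagonals 2.
(5,4) attacks row 3 at column 4 and diagonals 2.
Attacked columns: {1, 2, 4}. Safe: {3, 5}.

columns 3, 5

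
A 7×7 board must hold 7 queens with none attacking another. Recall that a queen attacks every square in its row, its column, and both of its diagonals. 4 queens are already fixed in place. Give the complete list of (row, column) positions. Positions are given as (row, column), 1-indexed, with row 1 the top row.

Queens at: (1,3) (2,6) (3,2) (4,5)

(1,3) (2,6) (3,2) (4,5) (5,1) (6,4) (7,7)

Row 5: attacked by (1,3)→{3,7}; (2,6)→{3,6}; (3,2)→{2,4}; (4,5)→{4,5,6}. Safe: 1. Place at column 1.
Row 6: attacked by (1,3)→{3}; (2,6)→{2,6}; (3,2)→{2,5}; (4,5)→{3,5,7}; (5,1)→{1,2}. Safe: 4. Place at column 4.
Row 7: attacked by (1,3)→{3}; (2,6)→{1,6}; (3,2)→{2,6}; (4,5)→{2,5}; (5,1)→{1,3}; (6,4)→{3,4,5}. Safe: 7. Place at column 7.
Columns [3, 6, 2, 5, 1, 4, 7], r−c [-2, -4, 1, -1, 4, 2, 0], r+c [4, 8, 5, 9, 6, 10, 14] are all distinct, so no two queens attack.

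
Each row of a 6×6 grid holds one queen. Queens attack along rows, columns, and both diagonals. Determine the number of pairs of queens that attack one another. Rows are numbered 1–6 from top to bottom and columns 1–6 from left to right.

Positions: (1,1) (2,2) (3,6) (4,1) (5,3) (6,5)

2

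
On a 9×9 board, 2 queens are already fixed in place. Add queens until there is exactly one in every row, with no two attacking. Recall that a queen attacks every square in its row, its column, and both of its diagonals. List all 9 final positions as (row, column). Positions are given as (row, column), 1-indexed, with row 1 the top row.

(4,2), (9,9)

Row 1: attacked by (4,2)→{2,5}; (9,9)→{1,9}. Safe: 3, 4, 6, 7, 8. Place at column 4.
Row 2: attacked by (1,4)→{3,4,5}; (4,2)→{2,4}; (9,9)→{2,9}. Safe: 1, 6, 7, 8. Place at column 6.
Row 3: attacked by (1,4)→{2,4,6}; (2,6)→{5,6,7}; (4,2)→{1,2,3}; (9,9)→{3,9}. Safe: 8. Place at column 8.
Row 5: attacked by (1,4)→{4,8}; (2,6)→{3,6,9}; (3,8)→{6,8}; (4,2)→{1,2,3}; (9,9)→{5,9}. Safe: 7. Place at column 7.
Row 6: attacked by (1,4)→{4,9}; (2,6)→{2,6}; (3,8)→{5,8}; (4,2)→{2,4}; (5,7)→{6,7,8}; (9,9)→{6,9}. Safe: 1, 3. Place at column 1.
Row 7: attacked by (1,4)→{4}; (2,6)→{1,6}; (3,8)→{4,8}; (4,2)→{2,5}; (5,7)→{5,7,9}; (6,1)→{1,2}; (9,9)→{7,9}. Safe: 3. Place at column 3.
Row 8: attacked by (1,4)→{4}; (2,6)→{6}; (3,8)→{3,8}; (4,2)→{2,6}; (5,7)→{4,7}; (6,1)→{1,3}; (7,3)→{2,3,4}; (9,9)→{8,9}. Safe: 5. Place at column 5.
Columns [4, 6, 8, 2, 7, 1, 3, 5, 9], r−c [-3, -4, -5, 2, -2, 5, 4, 3, 0], r+c [5, 8, 11, 6, 12, 7, 10, 13, 18] are all distinct, so no two queens attack.

(1,4) (2,6) (3,8) (4,2) (5,7) (6,1) (7,3) (8,5) (9,9)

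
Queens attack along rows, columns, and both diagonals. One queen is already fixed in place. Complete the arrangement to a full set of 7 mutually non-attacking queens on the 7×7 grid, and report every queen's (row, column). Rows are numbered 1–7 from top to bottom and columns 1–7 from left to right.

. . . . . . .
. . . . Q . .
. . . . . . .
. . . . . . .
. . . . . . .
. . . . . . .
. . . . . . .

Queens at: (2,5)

Row 1: attacked by (2,5)→{4,5,6}. Safe: 1, 2, 3, 7. Place at column 2.
Row 3: attacked by (1,2)→{2,4}; (2,5)→{4,5,6}. Safe: 1, 3, 7. Place at column 7.
Row 4: attacked by (1,2)→{2,5}; (2,5)→{3,5,7}; (3,7)→{6,7}. Safe: 1, 4. Place at column 4.
Row 5: attacked by (1,2)→{2,6}; (2,5)→{2,5}; (3,7)→{5,7}; (4,4)→{3,4,5}. Safe: 1. Place at column 1.
Row 6: attacked by (1,2)→{2,7}; (2,5)→{1,5}; (3,7)→{4,7}; (4,4)→{2,4,6}; (5,1)→{1,2}. Safe: 3. Place at column 3.
Row 7: attacked by (1,2)→{2}; (2,5)→{5}; (3,7)→{3,7}; (4,4)→{1,4,7}; (5,1)→{1,3}; (6,3)→{2,3,4}. Safe: 6. Place at column 6.
Columns [2, 5, 7, 4, 1, 3, 6], r−c [-1, -3, -4, 0, 4, 3, 1], r+c [3, 7, 10, 8, 6, 9, 13] are all distinct, so no two queens attack.

(1,2) (2,5) (3,7) (4,4) (5,1) (6,3) (7,6)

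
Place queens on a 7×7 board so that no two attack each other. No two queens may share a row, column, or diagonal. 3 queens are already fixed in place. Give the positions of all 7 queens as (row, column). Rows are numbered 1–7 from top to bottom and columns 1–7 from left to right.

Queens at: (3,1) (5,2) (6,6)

(1,7) (2,4) (3,1) (4,5) (5,2) (6,6) (7,3)

Row 1: attacked by (3,1)→{1,3}; (5,2)→{2,6}; (6,6)→{1,6}. Safe: 4, 5, 7. Place at column 7.
Row 2: attacked by (1,7)→{6,7}; (3,1)→{1,2}; (5,2)→{2,5}; (6,6)→{2,6}. Safe: 3, 4. Place at column 4.
Row 4: attacked by (1,7)→{4,7}; (2,4)→{2,4,6}; (3,1)→{1,2}; (5,2)→{1,2,3}; (6,6)→{4,6}. Safe: 5. Place at column 5.
Row 7: attacked by (1,7)→{1,7}; (2,4)→{4}; (3,1)→{1,5}; (4,5)→{2,5}; (5,2)→{2,4}; (6,6)→{5,6,7}. Safe: 3. Place at column 3.
Columns [7, 4, 1, 5, 2, 6, 3], r−c [-6, -2, 2, -1, 3, 0, 4], r+c [8, 6, 4, 9, 7, 12, 10] are all distinct, so no two queens attack.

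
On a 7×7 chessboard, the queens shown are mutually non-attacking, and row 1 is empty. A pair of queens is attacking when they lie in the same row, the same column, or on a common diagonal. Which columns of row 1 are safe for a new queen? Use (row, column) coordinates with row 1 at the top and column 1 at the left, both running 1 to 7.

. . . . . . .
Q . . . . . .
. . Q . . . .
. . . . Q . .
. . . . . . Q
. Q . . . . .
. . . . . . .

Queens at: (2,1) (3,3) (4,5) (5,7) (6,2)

columns 4, 6

(2,1) attacks row 1 at column 1 and diagonals 2.
(3,3) attacks row 1 at column 3 and diagonals 1, 5.
(4,5) attacks row 1 at column 5 and diagonals 2.
(5,7) attacks row 1 at column 7 and diagonals 3.
(6,2) attacks row 1 at column 2 and diagonals 7.
Attacked columns: {1, 2, 3, 5, 7}. Safe: {4, 6}.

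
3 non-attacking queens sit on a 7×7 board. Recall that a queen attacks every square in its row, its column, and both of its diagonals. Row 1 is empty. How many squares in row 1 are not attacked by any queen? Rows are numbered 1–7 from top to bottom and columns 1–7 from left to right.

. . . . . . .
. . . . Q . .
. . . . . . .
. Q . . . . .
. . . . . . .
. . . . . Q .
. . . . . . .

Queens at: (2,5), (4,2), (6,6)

(2,5) attacks row 1 at column 5 and diagonals 4, 6.
(4,2) attacks row 1 at column 2 and diagonals 5.
(6,6) attacks row 1 at column 6 and diagonals 1.
Attacked columns: {1, 2, 4, 5, 6}. Safe: {3, 7}.

2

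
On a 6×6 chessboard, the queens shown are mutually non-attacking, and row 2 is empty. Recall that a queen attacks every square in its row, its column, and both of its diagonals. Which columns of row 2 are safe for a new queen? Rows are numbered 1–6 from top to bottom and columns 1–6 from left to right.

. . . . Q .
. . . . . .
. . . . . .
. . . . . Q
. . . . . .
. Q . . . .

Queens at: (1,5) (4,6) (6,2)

columns 1, 3

(1,5) attacks row 2 at column 5 and diagonals 4, 6.
(4,6) attacks row 2 at column 6 and diagonals 4.
(6,2) attacks row 2 at column 2 and diagonals 6.
Attacked columns: {2, 4, 5, 6}. Safe: {1, 3}.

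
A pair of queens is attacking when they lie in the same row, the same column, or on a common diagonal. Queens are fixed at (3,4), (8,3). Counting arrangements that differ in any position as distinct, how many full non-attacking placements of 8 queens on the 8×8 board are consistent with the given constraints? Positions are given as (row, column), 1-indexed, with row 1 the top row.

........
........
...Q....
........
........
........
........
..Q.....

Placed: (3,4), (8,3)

3

Branch on row 1: col 1 → 1; col 5 → 2; col 7 → 0; col 8 → 0.
Sum: 1 + 2 + 0 + 0 = 3.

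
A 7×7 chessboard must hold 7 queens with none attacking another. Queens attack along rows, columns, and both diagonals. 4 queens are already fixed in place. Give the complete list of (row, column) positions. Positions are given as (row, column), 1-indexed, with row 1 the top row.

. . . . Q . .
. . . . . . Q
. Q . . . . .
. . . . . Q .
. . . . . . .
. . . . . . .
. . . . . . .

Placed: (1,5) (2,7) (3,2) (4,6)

Row 5: attacked by (1,5)→{1,5}; (2,7)→{4,7}; (3,2)→{2,4}; (4,6)→{5,6,7}. Safe: 3. Place at column 3.
Row 6: attacked by (1,5)→{5}; (2,7)→{3,7}; (3,2)→{2,5}; (4,6)→{4,6}; (5,3)→{2,3,4}. Safe: 1. Place at column 1.
Row 7: attacked by (1,5)→{5}; (2,7)→{2,7}; (3,2)→{2,6}; (4,6)→{3,6}; (5,3)→{1,3,5}; (6,1)→{1,2}. Safe: 4. Place at column 4.
Columns [5, 7, 2, 6, 3, 1, 4], r−c [-4, -5, 1, -2, 2, 5, 3], r+c [6, 9, 5, 10, 8, 7, 11] are all distinct, so no two queens attack.

(1,5) (2,7) (3,2) (4,6) (5,3) (6,1) (7,4)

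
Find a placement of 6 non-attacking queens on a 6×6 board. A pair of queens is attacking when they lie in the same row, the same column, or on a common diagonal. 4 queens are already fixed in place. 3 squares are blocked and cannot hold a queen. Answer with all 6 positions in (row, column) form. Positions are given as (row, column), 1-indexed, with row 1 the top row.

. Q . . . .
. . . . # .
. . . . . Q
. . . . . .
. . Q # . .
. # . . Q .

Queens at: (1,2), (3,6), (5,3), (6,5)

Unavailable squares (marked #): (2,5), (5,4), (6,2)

Row 2: attacked by (1,2)→{1,2,3}; (3,6)→{5,6}; (5,3)→{3,6}; (6,5)→{1,5}. Blocked: 5. Safe: 4. Place at column 4.
Row 4: attacked by (1,2)→{2,5}; (2,4)→{2,4,6}; (3,6)→{5,6}; (5,3)→{2,3,4}; (6,5)→{3,5}. Safe: 1. Place at column 1.
Columns [2, 4, 6, 1, 3, 5], r−c [-1, -2, -3, 3, 2, 1], r+c [3, 6, 9, 5, 8, 11] are all distinct, so no two queens attack.

(1,2) (2,4) (3,6) (4,1) (5,3) (6,5)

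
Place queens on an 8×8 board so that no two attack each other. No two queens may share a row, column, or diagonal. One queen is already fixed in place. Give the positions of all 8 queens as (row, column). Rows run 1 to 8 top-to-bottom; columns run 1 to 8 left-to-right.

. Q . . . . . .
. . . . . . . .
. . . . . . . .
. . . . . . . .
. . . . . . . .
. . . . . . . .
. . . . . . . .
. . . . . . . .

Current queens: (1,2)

(1,2) (2,8) (3,6) (4,1) (5,3) (6,5) (7,7) (8,4)

Row 2: attacked by (1,2)→{1,2,3}. Safe: 4, 5, 6, 7, 8. Place at column 8.
Row 3: attacked by (1,2)→{2,4}; (2,8)→{7,8}. Safe: 1, 3, 5, 6. Place at column 6.
Row 4: attacked by (1,2)→{2,5}; (2,8)→{6,8}; (3,6)→{5,6,7}. Safe: 1, 3, 4. Place at column 1.
Row 5: attacked by (1,2)→{2,6}; (2,8)→{5,8}; (3,6)→{4,6,8}; (4,1)→{1,2}. Safe: 3, 7. Place at column 3.
Row 6: attacked by (1,2)→{2,7}; (2,8)→{4,8}; (3,6)→{3,6}; (4,1)→{1,3}; (5,3)→{2,3,4}. Safe: 5. Place at column 5.
Row 7: attacked by (1,2)→{2,8}; (2,8)→{3,8}; (3,6)→{2,6}; (4,1)→{1,4}; (5,3)→{1,3,5}; (6,5)→{4,5,6}. Safe: 7. Place at column 7.
Row 8: attacked by (1,2)→{2}; (2,8)→{2,8}; (3,6)→{1,6}; (4,1)→{1,5}; (5,3)→{3,6}; (6,5)→{3,5,7}; (7,7)→{6,7,8}. Safe: 4. Place at column 4.
Columns [2, 8, 6, 1, 3, 5, 7, 4], r−c [-1, -6, -3, 3, 2, 1, 0, 4], r+c [3, 10, 9, 5, 8, 11, 14, 12] are all distinct, so no two queens attack.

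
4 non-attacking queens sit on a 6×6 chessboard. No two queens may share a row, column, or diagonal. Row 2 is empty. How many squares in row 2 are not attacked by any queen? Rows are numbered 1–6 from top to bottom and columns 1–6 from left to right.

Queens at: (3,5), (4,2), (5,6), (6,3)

1

(3,5) attacks row 2 at column 5 and diagonals 4, 6.
(4,2) attacks row 2 at column 2 and diagonals 4.
(5,6) attacks row 2 at column 6 and diagonals 3.
(6,3) attacks row 2 at column 3.
Attacked columns: {2, 3, 4, 5, 6}. Safe: {1}.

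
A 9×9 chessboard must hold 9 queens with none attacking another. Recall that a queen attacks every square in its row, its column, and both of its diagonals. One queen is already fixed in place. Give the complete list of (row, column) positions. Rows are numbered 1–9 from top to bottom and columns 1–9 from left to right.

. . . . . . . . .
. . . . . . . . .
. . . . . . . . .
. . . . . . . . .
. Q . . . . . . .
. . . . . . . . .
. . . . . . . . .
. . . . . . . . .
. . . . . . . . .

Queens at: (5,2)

Row 1: attacked by (5,2)→{2,6}. Safe: 1, 3, 4, 5, 7, 8, 9. Place at column 7.
Row 2: attacked by (1,7)→{6,7,8}; (5,2)→{2,5}. Safe: 1, 3, 4, 9. Place at column 3.
Row 3: attacked by (1,7)→{5,7,9}; (2,3)→{2,3,4}; (5,2)→{2,4}. Safe: 1, 6, 8. Place at column 8.
Row 4: attacked by (1,7)→{4,7}; (2,3)→{1,3,5}; (3,8)→{7,8,9}; (5,2)→{1,2,3}. Safe: 6. Place at column 6.
Row 6: attacked by (1,7)→{2,7}; (2,3)→{3,7}; (3,8)→{5,8}; (4,6)→{4,6,8}; (5,2)→{1,2,3}. Safe: 9. Place at column 9.
Row 7: attacked by (1,7)→{1,7}; (2,3)→{3,8}; (3,8)→{4,8}; (4,6)→{3,6,9}; (5,2)→{2,4}; (6,9)→{8,9}. Safe: 5. Place at column 5.
Row 8: attacked by (1,7)→{7}; (2,3)→{3,9}; (3,8)→{3,8}; (4,6)→{2,6}; (5,2)→{2,5}; (6,9)→{7,9}; (7,5)→{4,5,6}. Safe: 1. Place at column 1.
Row 9: attacked by (1,7)→{7}; (2,3)→{3}; (3,8)→{2,8}; (4,6)→{1,6}; (5,2)→{2,6}; (6,9)→{6,9}; (7,5)→{3,5,7}; (8,1)→{1,2}. Safe: 4. Place at column 4.
Columns [7, 3, 8, 6, 2, 9, 5, 1, 4], r−c [-6, -1, -5, -2, 3, -3, 2, 7, 5], r+c [8, 5, 11, 10, 7, 15, 12, 9, 13] are all distinct, so no two queens attack.

(1,7) (2,3) (3,8) (4,6) (5,2) (6,9) (7,5) (8,1) (9,4)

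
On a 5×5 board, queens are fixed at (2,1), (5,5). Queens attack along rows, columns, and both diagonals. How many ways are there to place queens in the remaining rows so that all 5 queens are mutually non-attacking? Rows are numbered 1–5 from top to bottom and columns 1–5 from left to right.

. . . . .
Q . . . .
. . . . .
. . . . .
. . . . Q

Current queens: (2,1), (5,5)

1

Branch on row 1: col 3 → 1; col 4 → 0.
Sum: 1 + 0 = 1.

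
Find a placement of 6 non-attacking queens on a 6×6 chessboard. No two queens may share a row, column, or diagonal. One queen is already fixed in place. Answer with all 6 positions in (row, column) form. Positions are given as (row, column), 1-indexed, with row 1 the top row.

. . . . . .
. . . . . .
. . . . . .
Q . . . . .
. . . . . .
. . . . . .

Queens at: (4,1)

Row 1: attacked by (4,1)→{1,4}. Safe: 2, 3, 5, 6. Place at column 2.
Row 2: attacked by (1,2)→{1,2,3}; (4,1)→{1,3}. Safe: 4, 5, 6. Place at column 4.
Row 3: attacked by (1,2)→{2,4}; (2,4)→{3,4,5}; (4,1)→{1,2}. Safe: 6. Place at column 6.
Row 5: attacked by (1,2)→{2,6}; (2,4)→{1,4}; (3,6)→{4,6}; (4,1)→{1,2}. Safe: 3, 5. Place at column 3.
Row 6: attacked by (1,2)→{2}; (2,4)→{4}; (3,6)→{3,6}; (4,1)→{1,3}; (5,3)→{2,3,4}. Safe: 5. Place at column 5.
Columns [2, 4, 6, 1, 3, 5], r−c [-1, -2, -3, 3, 2, 1], r+c [3, 6, 9, 5, 8, 11] are all distinct, so no two queens attack.

(1,2) (2,4) (3,6) (4,1) (5,3) (6,5)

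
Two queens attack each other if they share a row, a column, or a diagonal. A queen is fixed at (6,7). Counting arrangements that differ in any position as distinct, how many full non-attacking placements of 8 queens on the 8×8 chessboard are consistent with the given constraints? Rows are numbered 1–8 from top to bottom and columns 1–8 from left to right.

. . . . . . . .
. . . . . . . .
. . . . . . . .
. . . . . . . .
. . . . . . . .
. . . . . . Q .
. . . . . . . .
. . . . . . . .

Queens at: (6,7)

Branch on row 1: col 1 → 1; col 3 → 4; col 4 → 3; col 5 → 3; col 6 → 2; col 8 → 1.
Sum: 1 + 4 + 3 + 3 + 2 + 1 = 14.

14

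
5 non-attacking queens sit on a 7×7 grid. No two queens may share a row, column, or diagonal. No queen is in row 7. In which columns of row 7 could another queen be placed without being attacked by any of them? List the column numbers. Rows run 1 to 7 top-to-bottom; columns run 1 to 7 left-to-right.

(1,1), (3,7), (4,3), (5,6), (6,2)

columns 5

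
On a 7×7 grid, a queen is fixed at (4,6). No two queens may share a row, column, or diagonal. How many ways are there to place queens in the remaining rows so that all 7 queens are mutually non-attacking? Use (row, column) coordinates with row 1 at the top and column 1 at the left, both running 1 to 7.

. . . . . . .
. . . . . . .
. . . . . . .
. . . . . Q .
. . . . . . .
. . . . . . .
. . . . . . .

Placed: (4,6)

Branch on row 1: col 1 → 1; col 2 → 0; col 4 → 2; col 5 → 2; col 7 → 1.
Sum: 1 + 0 + 2 + 2 + 1 = 6.

6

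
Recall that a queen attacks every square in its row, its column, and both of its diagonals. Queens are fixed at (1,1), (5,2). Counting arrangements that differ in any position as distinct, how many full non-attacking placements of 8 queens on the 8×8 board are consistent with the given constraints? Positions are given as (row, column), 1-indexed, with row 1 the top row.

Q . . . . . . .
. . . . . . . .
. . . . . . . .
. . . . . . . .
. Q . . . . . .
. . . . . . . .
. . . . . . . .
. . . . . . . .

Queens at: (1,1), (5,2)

1

Branch on row 2: col 3 → 0; col 4 → 0; col 6 → 0; col 7 → 1; col 8 → 0.
Sum: 0 + 0 + 0 + 1 + 0 = 1.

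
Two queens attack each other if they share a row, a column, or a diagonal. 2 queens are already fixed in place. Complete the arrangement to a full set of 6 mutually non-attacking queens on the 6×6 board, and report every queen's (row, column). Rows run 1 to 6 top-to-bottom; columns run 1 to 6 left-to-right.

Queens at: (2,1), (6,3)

Row 1: attacked by (2,1)→{1,2}; (6,3)→{3}. Safe: 4, 5, 6. Place at column 4.
Row 3: attacked by (1,4)→{2,4,6}; (2,1)→{1,2}; (6,3)→{3,6}. Safe: 5. Place at column 5.
Row 4: attacked by (1,4)→{1,4}; (2,1)→{1,3}; (3,5)→{4,5,6}; (6,3)→{1,3,5}. Safe: 2. Place at column 2.
Row 5: attacked by (1,4)→{4}; (2,1)→{1,4}; (3,5)→{3,5}; (4,2)→{1,2,3}; (6,3)→{2,3,4}. Safe: 6. Place at column 6.
Columns [4, 1, 5, 2, 6, 3], r−c [-3, 1, -2, 2, -1, 3], r+c [5, 3, 8, 6, 11, 9] are all distinct, so no two queens attack.

(1,4) (2,1) (3,5) (4,2) (5,6) (6,3)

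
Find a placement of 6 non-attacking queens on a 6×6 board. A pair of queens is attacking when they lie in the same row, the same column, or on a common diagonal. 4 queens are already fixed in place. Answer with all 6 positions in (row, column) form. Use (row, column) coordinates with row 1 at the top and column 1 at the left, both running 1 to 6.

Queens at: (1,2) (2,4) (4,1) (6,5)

(1,2) (2,4) (3,6) (4,1) (5,3) (6,5)

Row 3: attacked by (1,2)→{2,4}; (2,4)→{3,4,5}; (4,1)→{1,2}; (6,5)→{2,5}. Safe: 6. Place at column 6.
Row 5: attacked by (1,2)→{2,6}; (2,4)→{1,4}; (3,6)→{4,6}; (4,1)→{1,2}; (6,5)→{4,5,6}. Safe: 3. Place at column 3.
Columns [2, 4, 6, 1, 3, 5], r−c [-1, -2, -3, 3, 2, 1], r+c [3, 6, 9, 5, 8, 11] are all distinct, so no two queens attack.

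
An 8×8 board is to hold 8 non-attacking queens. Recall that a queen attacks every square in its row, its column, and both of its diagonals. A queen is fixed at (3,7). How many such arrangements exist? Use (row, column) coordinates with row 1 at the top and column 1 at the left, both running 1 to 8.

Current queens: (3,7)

Branch on row 1: col 1 → 0; col 2 → 2; col 3 → 2; col 4 → 3; col 6 → 7; col 8 → 0.
Sum: 0 + 2 + 2 + 3 + 7 + 0 = 14.

14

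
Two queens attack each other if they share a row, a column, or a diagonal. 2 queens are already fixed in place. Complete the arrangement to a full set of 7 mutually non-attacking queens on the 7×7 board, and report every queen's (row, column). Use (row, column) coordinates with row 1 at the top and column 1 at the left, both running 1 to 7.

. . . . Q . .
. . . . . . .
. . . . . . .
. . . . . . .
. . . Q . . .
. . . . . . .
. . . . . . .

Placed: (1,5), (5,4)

(1,5) (2,3) (3,1) (4,6) (5,4) (6,2) (7,7)

Row 2: attacked by (1,5)→{4,5,6}; (5,4)→{1,4,7}. Safe: 2, 3. Place at column 3.
Row 3: attacked by (1,5)→{3,5,7}; (2,3)→{2,3,4}; (5,4)→{2,4,6}. Safe: 1. Place at column 1.
Row 4: attacked by (1,5)→{2,5}; (2,3)→{1,3,5}; (3,1)→{1,2}; (5,4)→{3,4,5}. Safe: 6, 7. Place at column 6.
Row 6: attacked by (1,5)→{5}; (2,3)→{3,7}; (3,1)→{1,4}; (4,6)→{4,6}; (5,4)→{3,4,5}. Safe: 2. Place at column 2.
Row 7: attacked by (1,5)→{5}; (2,3)→{3}; (3,1)→{1,5}; (4,6)→{3,6}; (5,4)→{2,4,6}; (6,2)→{1,2,3}. Safe: 7. Place at column 7.
Columns [5, 3, 1, 6, 4, 2, 7], r−c [-4, -1, 2, -2, 1, 4, 0], r+c [6, 5, 4, 10, 9, 8, 14] are all distinct, so no two queens attack.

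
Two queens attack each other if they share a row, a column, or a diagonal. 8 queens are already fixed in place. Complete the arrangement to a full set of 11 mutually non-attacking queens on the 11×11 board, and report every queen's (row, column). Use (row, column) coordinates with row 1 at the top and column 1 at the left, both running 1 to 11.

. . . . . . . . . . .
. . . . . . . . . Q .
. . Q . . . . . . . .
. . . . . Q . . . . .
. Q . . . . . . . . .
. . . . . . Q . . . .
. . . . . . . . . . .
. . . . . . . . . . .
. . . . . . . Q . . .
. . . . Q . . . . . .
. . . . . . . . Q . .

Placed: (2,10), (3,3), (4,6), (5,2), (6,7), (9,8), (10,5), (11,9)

(1,4) (2,10) (3,3) (4,6) (5,2) (6,7) (7,11) (8,1) (9,8) (10,5) (11,9)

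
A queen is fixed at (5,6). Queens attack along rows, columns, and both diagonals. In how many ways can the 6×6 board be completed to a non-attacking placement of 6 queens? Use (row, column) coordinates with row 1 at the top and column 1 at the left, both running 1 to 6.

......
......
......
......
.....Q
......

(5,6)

Branch on row 1: col 1 → 0; col 3 → 0; col 4 → 1; col 5 → 0.
Sum: 0 + 0 + 1 + 0 = 1.

1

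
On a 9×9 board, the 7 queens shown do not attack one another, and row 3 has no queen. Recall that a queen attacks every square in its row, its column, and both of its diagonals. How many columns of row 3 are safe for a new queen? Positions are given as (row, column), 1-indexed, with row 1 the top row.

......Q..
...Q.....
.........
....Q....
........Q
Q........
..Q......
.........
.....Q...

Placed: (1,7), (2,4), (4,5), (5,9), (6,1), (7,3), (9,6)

2

(1,7) attacks row 3 at column 7 and diagonals 5, 9.
(2,4) attacks row 3 at column 4 and diagonals 3, 5.
(4,5) attacks row 3 at column 5 and diagonals 4, 6.
(5,9) attacks row 3 at column 9 and diagonals 7.
(6,1) attacks row 3 at column 1 and diagonals 4.
(7,3) attacks row 3 at column 3 and diagonals 7.
(9,6) attacks row 3 at column 6.
Attacked columns: {1, 3, 4, 5, 6, 7, 9}. Safe: {2, 8}.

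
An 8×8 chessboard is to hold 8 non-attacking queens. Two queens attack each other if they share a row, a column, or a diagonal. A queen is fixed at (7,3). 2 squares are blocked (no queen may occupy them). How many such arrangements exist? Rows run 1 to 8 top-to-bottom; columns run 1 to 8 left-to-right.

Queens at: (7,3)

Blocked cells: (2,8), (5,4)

12

Branch on row 1: col 1 → 0; col 2 → 0; col 4 → 6; col 5 → 2; col 6 → 0; col 7 → 3; col 8 → 1.
Sum: 0 + 0 + 6 + 2 + 0 + 3 + 1 = 12.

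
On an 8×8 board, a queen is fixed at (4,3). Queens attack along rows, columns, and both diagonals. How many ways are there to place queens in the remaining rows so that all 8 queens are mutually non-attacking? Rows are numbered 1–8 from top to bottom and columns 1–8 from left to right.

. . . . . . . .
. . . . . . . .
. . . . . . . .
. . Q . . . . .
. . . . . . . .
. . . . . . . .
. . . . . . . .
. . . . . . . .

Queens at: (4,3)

Branch on row 1: col 1 → 1; col 2 → 1; col 4 → 6; col 5 → 1; col 7 → 1; col 8 → 2.
Sum: 1 + 1 + 6 + 1 + 1 + 2 = 12.

12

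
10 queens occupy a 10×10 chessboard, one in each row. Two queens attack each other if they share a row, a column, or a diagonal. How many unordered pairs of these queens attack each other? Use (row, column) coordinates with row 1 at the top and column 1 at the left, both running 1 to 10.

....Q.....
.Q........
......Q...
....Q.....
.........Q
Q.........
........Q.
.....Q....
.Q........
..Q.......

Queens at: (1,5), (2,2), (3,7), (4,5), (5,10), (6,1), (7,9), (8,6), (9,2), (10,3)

4

Same column: (1,5)–(4,5) (column 5); (2,2)–(9,2) (column 2).
Same diagonal: (1,5)–(3,7) (|1−3| = |5−7| = 2); (9,2)–(10,3) (|9−10| = |2−3| = 1).
Total attacking pairs: 4.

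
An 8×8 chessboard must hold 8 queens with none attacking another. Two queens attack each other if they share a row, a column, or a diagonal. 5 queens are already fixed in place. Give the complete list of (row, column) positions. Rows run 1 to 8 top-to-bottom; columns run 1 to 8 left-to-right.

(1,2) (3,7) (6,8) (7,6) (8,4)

Row 2: attacked by (1,2)→{1,2,3}; (3,7)→{6,7,8}; (6,8)→{4,8}; (7,6)→{1,6}; (8,4)→{4}. Safe: 5. Place at column 5.
Row 4: attacked by (1,2)→{2,5}; (2,5)→{3,5,7}; (3,7)→{6,7,8}; (6,8)→{6,8}; (7,6)→{3,6}; (8,4)→{4,8}. Safe: 1. Place at column 1.
Row 5: attacked by (1,2)→{2,6}; (2,5)→{2,5,8}; (3,7)→{5,7}; (4,1)→{1,2}; (6,8)→{7,8}; (7,6)→{4,6,8}; (8,4)→{1,4,7}. Safe: 3. Place at column 3.
Columns [2, 5, 7, 1, 3, 8, 6, 4], r−c [-1, -3, -4, 3, 2, -2, 1, 4], r+c [3, 7, 10, 5, 8, 14, 13, 12] are all distinct, so no two queens attack.

(1,2) (2,5) (3,7) (4,1) (5,3) (6,8) (7,6) (8,4)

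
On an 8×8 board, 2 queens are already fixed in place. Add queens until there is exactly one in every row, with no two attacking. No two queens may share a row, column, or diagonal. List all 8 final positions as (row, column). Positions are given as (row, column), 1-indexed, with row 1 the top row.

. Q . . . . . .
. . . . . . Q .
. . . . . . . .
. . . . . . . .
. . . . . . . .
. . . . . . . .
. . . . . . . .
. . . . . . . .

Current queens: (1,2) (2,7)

(1,2) (2,7) (3,3) (4,6) (5,8) (6,5) (7,1) (8,4)

Row 3: attacked by (1,2)→{2,4}; (2,7)→{6,7,8}. Safe: 1, 3, 5. Place at column 3.
Row 4: attacked by (1,2)→{2,5}; (2,7)→{5,7}; (3,3)→{2,3,4}. Safe: 1, 6, 8. Place at column 6.
Row 5: attacked by (1,2)→{2,6}; (2,7)→{4,7}; (3,3)→{1,3,5}; (4,6)→{5,6,7}. Safe: 8. Place at column 8.
Row 6: attacked by (1,2)→{2,7}; (2,7)→{3,7}; (3,3)→{3,6}; (4,6)→{4,6,8}; (5,8)→{7,8}. Safe: 1, 5. Place at column 5.
Row 7: attacked by (1,2)→{2,8}; (2,7)→{2,7}; (3,3)→{3,7}; (4,6)→{3,6}; (5,8)→{6,8}; (6,5)→{4,5,6}. Safe: 1. Place at column 1.
Row 8: attacked by (1,2)→{2}; (2,7)→{1,7}; (3,3)→{3,8}; (4,6)→{2,6}; (5,8)→{5,8}; (6,5)→{3,5,7}; (7,1)→{1,2}. Safe: 4. Place at column 4.
Columns [2, 7, 3, 6, 8, 5, 1, 4], r−c [-1, -5, 0, -2, -3, 1, 6, 4], r+c [3, 9, 6, 10, 13, 11, 8, 12] are all distinct, so no two queens attack.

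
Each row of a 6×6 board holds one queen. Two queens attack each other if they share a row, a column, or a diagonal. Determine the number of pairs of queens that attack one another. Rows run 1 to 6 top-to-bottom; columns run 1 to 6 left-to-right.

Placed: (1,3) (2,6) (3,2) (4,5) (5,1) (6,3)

2

Same column: (1,3)–(6,3) (column 3).
Same diagonal: (4,5)–(6,3) (|4−6| = |5−3| = 2).
Total attacking pairs: 2.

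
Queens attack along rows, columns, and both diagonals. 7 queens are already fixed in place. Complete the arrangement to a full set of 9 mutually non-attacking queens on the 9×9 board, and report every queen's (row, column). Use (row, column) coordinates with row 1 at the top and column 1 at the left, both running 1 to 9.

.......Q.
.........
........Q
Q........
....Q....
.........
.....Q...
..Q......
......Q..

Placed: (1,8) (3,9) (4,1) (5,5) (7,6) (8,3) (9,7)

(1,8) (2,4) (3,9) (4,1) (5,5) (6,2) (7,6) (8,3) (9,7)

Row 2: attacked by (1,8)→{7,8,9}; (3,9)→{8,9}; (4,1)→{1,3}; (5,5)→{2,5,8}; (7,6)→{1,6}; (8,3)→{3,9}; (9,7)→{7}. Safe: 4. Place at column 4.
Row 6: attacked by (1,8)→{3,8}; (2,4)→{4,8}; (3,9)→{6,9}; (4,1)→{1,3}; (5,5)→{4,5,6}; (7,6)→{5,6,7}; (8,3)→{1,3,5}; (9,7)→{4,7}. Safe: 2. Place at column 2.
Columns [8, 4, 9, 1, 5, 2, 6, 3, 7], r−c [-7, -2, -6, 3, 0, 4, 1, 5, 2], r+c [9, 6, 12, 5, 10, 8, 13, 11, 16] are all distinct, so no two queens attack.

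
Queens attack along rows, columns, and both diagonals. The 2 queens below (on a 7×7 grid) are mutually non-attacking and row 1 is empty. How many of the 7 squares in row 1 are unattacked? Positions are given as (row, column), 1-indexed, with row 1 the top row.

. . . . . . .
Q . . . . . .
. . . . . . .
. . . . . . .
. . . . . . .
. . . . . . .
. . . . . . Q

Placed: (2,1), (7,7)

(2,1) attacks row 1 at column 1 and diagonals 2.
(7,7) attacks row 1 at column 7 and diagonals 1.
Attacked columns: {1, 2, 7}. Safe: {3, 4, 5, 6}.

4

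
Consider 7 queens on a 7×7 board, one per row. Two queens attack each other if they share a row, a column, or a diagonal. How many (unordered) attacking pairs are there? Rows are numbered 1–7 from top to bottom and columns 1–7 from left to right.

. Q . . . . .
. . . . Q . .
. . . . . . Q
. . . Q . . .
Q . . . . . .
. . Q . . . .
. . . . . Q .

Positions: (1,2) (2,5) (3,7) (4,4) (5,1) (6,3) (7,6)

All columns are distinct and no two queens satisfy |Δrow| = |Δcol|, so no pair attacks.

0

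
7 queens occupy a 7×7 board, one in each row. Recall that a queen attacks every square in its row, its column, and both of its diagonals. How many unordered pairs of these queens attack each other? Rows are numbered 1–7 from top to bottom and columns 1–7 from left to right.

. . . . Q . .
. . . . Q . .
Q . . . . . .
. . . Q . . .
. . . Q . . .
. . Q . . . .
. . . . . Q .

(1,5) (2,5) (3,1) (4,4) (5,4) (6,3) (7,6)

4

Same column: (1,5)–(2,5) (column 5); (4,4)–(5,4) (column 4).
Same diagonal: (5,4)–(6,3) (|5−6| = |4−3| = 1); (5,4)–(7,6) (|5−7| = |4−6| = 2).
Total attacking pairs: 4.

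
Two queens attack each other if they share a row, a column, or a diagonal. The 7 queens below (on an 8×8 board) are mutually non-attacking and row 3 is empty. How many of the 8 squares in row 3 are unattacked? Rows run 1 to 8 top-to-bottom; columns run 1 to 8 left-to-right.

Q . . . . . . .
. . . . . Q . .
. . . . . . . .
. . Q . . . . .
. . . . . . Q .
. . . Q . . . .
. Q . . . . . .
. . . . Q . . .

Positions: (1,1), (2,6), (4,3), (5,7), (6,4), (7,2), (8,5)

(1,1) attacks row 3 at column 1 and diagonals 3.
(2,6) attacks row 3 at column 6 and diagonals 5, 7.
(4,3) attacks row 3 at column 3 and diagonals 2, 4.
(5,7) attacks row 3 at column 7 and diagonals 5.
(6,4) attacks row 3 at column 4 and diagonals 1, 7.
(7,2) attacks row 3 at column 2 and diagonals 6.
(8,5) attacks row 3 at column 5.
Attacked columns: {1, 2, 3, 4, 5, 6, 7}. Safe: {8}.

1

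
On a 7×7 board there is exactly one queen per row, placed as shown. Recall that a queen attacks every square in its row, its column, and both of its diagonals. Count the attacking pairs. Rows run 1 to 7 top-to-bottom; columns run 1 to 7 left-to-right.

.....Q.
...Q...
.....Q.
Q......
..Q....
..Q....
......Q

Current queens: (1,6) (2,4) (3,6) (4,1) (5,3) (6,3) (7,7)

4

Same column: (1,6)–(3,6) (column 6); (5,3)–(6,3) (column 3).
Same diagonal: (3,6)–(6,3) (|3−6| = |6−3| = 3); (4,1)–(6,3) (|4−6| = |1−3| = 2).
Total attacking pairs: 4.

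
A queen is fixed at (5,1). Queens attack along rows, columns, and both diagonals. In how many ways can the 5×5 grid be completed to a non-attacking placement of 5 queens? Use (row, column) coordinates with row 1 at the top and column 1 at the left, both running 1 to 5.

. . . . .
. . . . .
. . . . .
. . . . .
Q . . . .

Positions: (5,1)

Branch on row 1: col 2 → 0; col 3 → 1; col 4 → 1.
Sum: 0 + 1 + 1 = 2.

2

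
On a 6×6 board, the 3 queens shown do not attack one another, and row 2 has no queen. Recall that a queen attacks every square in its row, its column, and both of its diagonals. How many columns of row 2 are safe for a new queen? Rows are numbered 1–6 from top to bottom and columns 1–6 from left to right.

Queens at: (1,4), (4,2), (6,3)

2

(1,4) attacks row 2 at column 4 and diagonals 3, 5.
(4,2) attacks row 2 at column 2 and diagonals 4.
(6,3) attacks row 2 at column 3.
Attacked columns: {2, 3, 4, 5}. Safe: {1, 6}.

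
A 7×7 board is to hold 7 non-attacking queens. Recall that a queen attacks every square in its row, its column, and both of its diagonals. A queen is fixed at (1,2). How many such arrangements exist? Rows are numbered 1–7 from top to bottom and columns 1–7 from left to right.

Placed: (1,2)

7

Branch on row 2: col 4 → 2; col 5 → 3; col 6 → 1; col 7 → 1.
Sum: 2 + 3 + 1 + 1 = 7.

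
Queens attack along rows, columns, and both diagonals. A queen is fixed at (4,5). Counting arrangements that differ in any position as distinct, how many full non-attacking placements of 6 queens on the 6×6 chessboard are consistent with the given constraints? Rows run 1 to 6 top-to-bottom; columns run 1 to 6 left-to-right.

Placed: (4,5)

1

Branch on row 1: col 1 → 0; col 3 → 1; col 4 → 0; col 6 → 0.
Sum: 0 + 1 + 0 + 0 = 1.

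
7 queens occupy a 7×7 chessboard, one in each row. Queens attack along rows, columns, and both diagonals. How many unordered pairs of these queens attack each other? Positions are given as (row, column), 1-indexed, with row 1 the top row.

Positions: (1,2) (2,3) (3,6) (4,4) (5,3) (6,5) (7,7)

4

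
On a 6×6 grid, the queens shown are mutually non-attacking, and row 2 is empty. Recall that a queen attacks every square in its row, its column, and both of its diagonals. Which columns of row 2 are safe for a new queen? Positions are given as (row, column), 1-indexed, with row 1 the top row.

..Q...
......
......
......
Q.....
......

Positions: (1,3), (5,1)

columns 5, 6

(1,3) attacks row 2 at column 3 and diagonals 2, 4.
(5,1) attacks row 2 at column 1 and diagonals 4.
Attacked columns: {1, 2, 3, 4}. Safe: {5, 6}.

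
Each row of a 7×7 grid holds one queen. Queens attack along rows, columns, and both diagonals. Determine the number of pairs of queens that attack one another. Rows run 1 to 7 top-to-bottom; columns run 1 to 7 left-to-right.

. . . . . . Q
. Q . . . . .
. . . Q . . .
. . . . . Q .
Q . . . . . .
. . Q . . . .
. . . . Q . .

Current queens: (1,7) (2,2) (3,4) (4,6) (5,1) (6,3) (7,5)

0

All columns are distinct and no two queens satisfy |Δrow| = |Δcol|, so no pair attacks.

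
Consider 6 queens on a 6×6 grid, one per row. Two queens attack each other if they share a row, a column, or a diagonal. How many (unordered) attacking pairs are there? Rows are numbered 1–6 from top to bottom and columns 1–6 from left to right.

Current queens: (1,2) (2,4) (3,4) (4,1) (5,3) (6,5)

2

Same column: (2,4)–(3,4) (column 4).
Same diagonal: (1,2)–(3,4) (|1−3| = |2−4| = 2).
Total attacking pairs: 2.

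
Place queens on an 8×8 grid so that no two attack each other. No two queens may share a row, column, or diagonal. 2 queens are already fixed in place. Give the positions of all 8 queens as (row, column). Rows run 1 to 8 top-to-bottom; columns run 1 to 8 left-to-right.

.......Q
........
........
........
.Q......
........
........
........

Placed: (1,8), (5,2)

(1,8) (2,3) (3,1) (4,6) (5,2) (6,5) (7,7) (8,4)

Row 2: attacked by (1,8)→{7,8}; (5,2)→{2,5}. Safe: 1, 3, 4, 6. Place at column 3.
Row 3: attacked by (1,8)→{6,8}; (2,3)→{2,3,4}; (5,2)→{2,4}. Safe: 1, 5, 7. Place at column 1.
Row 4: attacked by (1,8)→{5,8}; (2,3)→{1,3,5}; (3,1)→{1,2}; (5,2)→{1,2,3}. Safe: 4, 6, 7. Place at column 6.
Row 6: attacked by (1,8)→{3,8}; (2,3)→{3,7}; (3,1)→{1,4}; (4,6)→{4,6,8}; (5,2)→{1,2,3}. Safe: 5. Place at column 5.
Row 7: attacked by (1,8)→{2,8}; (2,3)→{3,8}; (3,1)→{1,5}; (4,6)→{3,6}; (5,2)→{2,4}; (6,5)→{4,5,6}. Safe: 7. Place at column 7.
Row 8: attacked by (1,8)→{1,8}; (2,3)→{3}; (3,1)→{1,6}; (4,6)→{2,6}; (5,2)→{2,5}; (6,5)→{3,5,7}; (7,7)→{6,7,8}. Safe: 4. Place at column 4.
Columns [8, 3, 1, 6, 2, 5, 7, 4], r−c [-7, -1, 2, -2, 3, 1, 0, 4], r+c [9, 5, 4, 10, 7, 11, 14, 12] are all distinct, so no two queens attack.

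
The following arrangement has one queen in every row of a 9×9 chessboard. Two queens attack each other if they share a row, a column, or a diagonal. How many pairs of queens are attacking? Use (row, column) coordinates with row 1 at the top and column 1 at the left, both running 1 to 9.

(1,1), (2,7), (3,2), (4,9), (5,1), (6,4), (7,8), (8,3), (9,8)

4

Same column: (1,1)–(5,1) (column 1); (7,8)–(9,8) (column 8).
Same diagonal: (2,7)–(4,9) (|2−4| = |7−9| = 2); (3,2)–(9,8) (|3−9| = |2−8| = 6).
Total attacking pairs: 4.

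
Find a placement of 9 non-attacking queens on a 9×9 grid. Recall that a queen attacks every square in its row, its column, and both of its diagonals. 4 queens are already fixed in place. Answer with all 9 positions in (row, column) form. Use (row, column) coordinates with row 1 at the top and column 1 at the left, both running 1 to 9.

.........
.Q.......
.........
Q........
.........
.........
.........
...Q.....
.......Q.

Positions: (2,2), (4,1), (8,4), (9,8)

(1,5) (2,2) (3,6) (4,1) (5,3) (6,7) (7,9) (8,4) (9,8)

Row 1: attacked by (2,2)→{1,2,3}; (4,1)→{1,4}; (8,4)→{4}; (9,8)→{8}. Safe: 5, 6, 7, 9. Place at column 5.
Row 3: attacked by (1,5)→{3,5,7}; (2,2)→{1,2,3}; (4,1)→{1,2}; (8,4)→{4,9}; (9,8)→{2,8}. Safe: 6. Place at column 6.
Row 5: attacked by (1,5)→{1,5,9}; (2,2)→{2,5}; (3,6)→{4,6,8}; (4,1)→{1,2}; (8,4)→{1,4,7}; (9,8)→{4,8}. Safe: 3. Place at column 3.
Row 6: attacked by (1,5)→{5}; (2,2)→{2,6}; (3,6)→{3,6,9}; (4,1)→{1,3}; (5,3)→{2,3,4}; (8,4)→{2,4,6}; (9,8)→{5,8}. Safe: 7. Place at column 7.
Row 7: attacked by (1,5)→{5}; (2,2)→{2,7}; (3,6)→{2,6}; (4,1)→{1,4}; (5,3)→{1,3,5}; (6,7)→{6,7,8}; (8,4)→{3,4,5}; (9,8)→{6,8}. Safe: 9. Place at column 9.
Columns [5, 2, 6, 1, 3, 7, 9, 4, 8], r−c [-4, 0, -3, 3, 2, -1, -2, 4, 1], r+c [6, 4, 9, 5, 8, 13, 16, 12, 17] are all distinct, so no two queens attack.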